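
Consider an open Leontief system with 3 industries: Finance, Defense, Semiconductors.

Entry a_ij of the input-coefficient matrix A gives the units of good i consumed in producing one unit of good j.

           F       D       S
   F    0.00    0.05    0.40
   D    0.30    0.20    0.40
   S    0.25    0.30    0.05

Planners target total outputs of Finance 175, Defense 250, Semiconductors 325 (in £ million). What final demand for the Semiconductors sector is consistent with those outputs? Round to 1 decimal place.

I − A =
  [   1.00    -0.05    -0.40]
  [  -0.30     0.80    -0.40]
  [  -0.25    -0.30     0.95]
d = (I − A) x:
  d_F = (+1.00)·175 + (-0.05)·250 + (-0.40)·325 = 32.5
  d_D = (-0.30)·175 + (+0.80)·250 + (-0.40)·325 = 17.5
  d_S = (-0.25)·175 + (-0.30)·250 + (+0.95)·325 = 190.0

d_S = 190.0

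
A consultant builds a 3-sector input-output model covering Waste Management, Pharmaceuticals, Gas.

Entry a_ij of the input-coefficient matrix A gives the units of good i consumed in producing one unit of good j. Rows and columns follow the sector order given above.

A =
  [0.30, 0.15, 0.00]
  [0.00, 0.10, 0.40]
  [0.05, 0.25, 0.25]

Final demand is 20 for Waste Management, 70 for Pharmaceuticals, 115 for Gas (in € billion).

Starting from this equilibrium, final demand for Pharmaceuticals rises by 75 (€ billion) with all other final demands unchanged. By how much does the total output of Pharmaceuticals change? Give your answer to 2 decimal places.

Δx_2 = 98.56

I − A =
  [   0.70    -0.15     0.00]
  [   0.00     0.90    -0.40]
  [  -0.05    -0.25     0.75]
Cofactors of I−A, C_ij = (−1)^(i+j)·(minor ij) (rows/columns in the sector order above):
  C_11 = (0.90)(0.75) − (-0.40)(-0.25) = 0.5750
  C_12 = −[(0.00)(0.75) − (-0.40)(-0.05)] = 0.0200
  C_13 = (0.00)(-0.25) − (0.90)(-0.05) = 0.0450
  C_21 = −[(-0.15)(0.75) − (0.00)(-0.25)] = 0.1125
  C_22 = (0.70)(0.75) − (0.00)(-0.05) = 0.5250
  C_23 = −[(0.70)(-0.25) − (-0.15)(-0.05)] = 0.1825
  C_31 = (-0.15)(-0.40) − (0.00)(0.90) = 0.0600
  C_32 = −[(0.70)(-0.40) − (0.00)(0.00)] = 0.2800
  C_33 = (0.70)(0.90) − (-0.15)(0.00) = 0.6300
det(I−A) = Σ_j (I−A)_1j·C_1j = (0.70)(0.5750) + (-0.15)(0.0200) + (0.00)(0.0450) = 0.3995
adj(I−A) = Cᵀ =
  [ 0.5750   0.1125   0.0600]
  [ 0.0200   0.5250   0.2800]
  [ 0.0450   0.1825   0.6300]
(I − A)⁻¹ = adj(I−A) / det(I−A) ≈
  [   1.4393     0.2816     0.1502]
  [   0.0501     1.3141     0.7009]
  [   0.1126     0.4568     1.5770]
Δx = (I − A)⁻¹ Δd with Δd having +75 in the Pharmaceuticals component and 0 elsewhere.
So Δx_2 = L_22 · (+75), where L_22 = adj(I−A)_22 / det(I−A) = 0.5250 / 0.3995.
Δx_2 = 0.5250 × (+75) / 0.3995 = 39.375 / 0.3995 ≈ 98.56.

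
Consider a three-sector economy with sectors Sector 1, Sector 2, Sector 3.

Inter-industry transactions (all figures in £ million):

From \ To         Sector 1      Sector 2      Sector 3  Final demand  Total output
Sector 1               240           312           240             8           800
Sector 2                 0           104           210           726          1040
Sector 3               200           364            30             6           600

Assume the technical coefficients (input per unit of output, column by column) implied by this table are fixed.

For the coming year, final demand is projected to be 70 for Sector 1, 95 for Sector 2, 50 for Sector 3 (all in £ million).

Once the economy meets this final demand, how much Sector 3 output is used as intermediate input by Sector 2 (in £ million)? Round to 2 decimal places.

Technical coefficients a_ij = z_ij / X_j:
  a_11 = 240/800 = 0.30, a_21 = 0/800 = 0.00, a_31 = 200/800 = 0.25
  a_12 = 312/1040 = 0.30, a_22 = 104/1040 = 0.10, a_32 = 364/1040 = 0.35
  a_13 = 240/600 = 0.40, a_23 = 210/600 = 0.35, a_33 = 30/600 = 0.05
I − A =
  [   0.70    -0.30    -0.40]
  [   0.00     0.90    -0.35]
  [  -0.25    -0.35     0.95]
Cofactors of I−A, C_ij = (−1)^(i+j)·(minor ij) (rows/columns in the sector order above):
  C_11 = (0.90)(0.95) − (-0.35)(-0.35) = 0.7325
  C_12 = −[(0.00)(0.95) − (-0.35)(-0.25)] = 0.0875
  C_13 = (0.00)(-0.35) − (0.90)(-0.25) = 0.2250
  C_21 = −[(-0.30)(0.95) − (-0.40)(-0.35)] = 0.4250
  C_22 = (0.70)(0.95) − (-0.40)(-0.25) = 0.5650
  C_23 = −[(0.70)(-0.35) − (-0.30)(-0.25)] = 0.3200
  C_31 = (-0.30)(-0.35) − (-0.40)(0.90) = 0.4650
  C_32 = −[(0.70)(-0.35) − (-0.40)(0.00)] = 0.2450
  C_33 = (0.70)(0.90) − (-0.30)(0.00) = 0.6300
det(I−A) = Σ_j (I−A)_1j·C_1j = (0.70)(0.7325) + (-0.30)(0.0875) + (-0.40)(0.2250) = 0.3965
adj(I−A) = Cᵀ =
  [ 0.7325   0.4250   0.4650]
  [ 0.0875   0.5650   0.2450]
  [ 0.2250   0.3200   0.6300]
(I − A)⁻¹ = adj(I−A) / det(I−A) ≈
  [   1.8474     1.0719     1.1728]
  [   0.2207     1.4250     0.6179]
  [   0.5675     0.8071     1.5889]
First solve x = (I − A)⁻¹ d = adj(I−A)·d / det(I−A); in particular x_2 = (0.0875·70 + 0.5650·95 + 0.2450·50) / 0.3965 = 72.05 / 0.3965 ≈ 181.7150.
Intermediate flow from 3 to 2: z_32 = a_32 · x_2 = 0.35 × 72.05 / 0.3965 = 25.2175 / 0.3965 ≈ 63.60.

z_32 = 63.60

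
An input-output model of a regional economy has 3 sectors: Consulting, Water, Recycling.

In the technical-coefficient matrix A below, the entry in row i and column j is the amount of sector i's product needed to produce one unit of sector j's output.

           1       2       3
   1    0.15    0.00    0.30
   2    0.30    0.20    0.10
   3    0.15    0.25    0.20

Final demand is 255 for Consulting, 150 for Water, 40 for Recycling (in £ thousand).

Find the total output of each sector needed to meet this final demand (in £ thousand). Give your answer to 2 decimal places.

I − A =
  [   0.85     0.00    -0.30]
  [  -0.30     0.80    -0.10]
  [  -0.15    -0.25     0.80]
Cofactors of I−A, C_ij = (−1)^(i+j)·(minor ij) (rows/columns in the sector order above):
  C_11 = (0.80)(0.80) − (-0.10)(-0.25) = 0.6150
  C_12 = −[(-0.30)(0.80) − (-0.10)(-0.15)] = 0.2550
  C_13 = (-0.30)(-0.25) − (0.80)(-0.15) = 0.1950
  C_21 = −[(0.00)(0.80) − (-0.30)(-0.25)] = 0.0750
  C_22 = (0.85)(0.80) − (-0.30)(-0.15) = 0.6350
  C_23 = −[(0.85)(-0.25) − (0.00)(-0.15)] = 0.2125
  C_31 = (0.00)(-0.10) − (-0.30)(0.80) = 0.2400
  C_32 = −[(0.85)(-0.10) − (-0.30)(-0.30)] = 0.1750
  C_33 = (0.85)(0.80) − (0.00)(-0.30) = 0.6800
det(I−A) = Σ_j (I−A)_1j·C_1j = (0.85)(0.6150) + (0.00)(0.2550) + (-0.30)(0.1950) = 0.46425
adj(I−A) = Cᵀ =
  [ 0.6150   0.0750   0.2400]
  [ 0.2550   0.6350   0.1750]
  [ 0.1950   0.2125   0.6800]
(I − A)⁻¹ = adj(I−A) / det(I−A) ≈
  [   1.3247     0.1616     0.5170]
  [   0.5493     1.3678     0.3770]
  [   0.4200     0.4577     1.4647]
x = (I − A)⁻¹ d = adj(I−A)·d / det(I−A), with det(I−A) = 0.46425:
  x_1 = (0.6150·255 + 0.0750·150 + 0.2400·40) / 0.46425 = 177.675 / 0.46425 ≈ 382.71
  x_2 = (0.2550·255 + 0.6350·150 + 0.1750·40) / 0.46425 = 167.275 / 0.46425 ≈ 360.31
  x_3 = (0.1950·255 + 0.2125·150 + 0.6800·40) / 0.46425 = 108.80 / 0.46425 ≈ 234.36

x_1 = 382.71, x_2 = 360.31, x_3 = 234.36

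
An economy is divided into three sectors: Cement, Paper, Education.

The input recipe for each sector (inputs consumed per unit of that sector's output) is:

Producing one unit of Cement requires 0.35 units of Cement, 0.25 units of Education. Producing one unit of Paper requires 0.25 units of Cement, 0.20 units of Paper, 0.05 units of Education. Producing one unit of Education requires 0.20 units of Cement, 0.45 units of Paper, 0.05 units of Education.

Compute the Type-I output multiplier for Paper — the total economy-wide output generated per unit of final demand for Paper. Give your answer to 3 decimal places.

m_P = 2.213

I − A =
  [   0.65    -0.25    -0.20]
  [   0.00     0.80    -0.45]
  [  -0.25    -0.05     0.95]
Cofactors of I−A, C_ij = (−1)^(i+j)·(minor ij) (rows/columns in the sector order above):
  C_11 = (0.80)(0.95) − (-0.45)(-0.05) = 0.7375
  C_12 = −[(0.00)(0.95) − (-0.45)(-0.25)] = 0.1125
  C_13 = (0.00)(-0.05) − (0.80)(-0.25) = 0.2000
  C_21 = −[(-0.25)(0.95) − (-0.20)(-0.05)] = 0.2475
  C_22 = (0.65)(0.95) − (-0.20)(-0.25) = 0.5675
  C_23 = −[(0.65)(-0.05) − (-0.25)(-0.25)] = 0.0950
  C_31 = (-0.25)(-0.45) − (-0.20)(0.80) = 0.2725
  C_32 = −[(0.65)(-0.45) − (-0.20)(0.00)] = 0.2925
  C_33 = (0.65)(0.80) − (-0.25)(0.00) = 0.5200
det(I−A) = Σ_j (I−A)_1j·C_1j = (0.65)(0.7375) + (-0.25)(0.1125) + (-0.20)(0.2000) = 0.41125
adj(I−A) = Cᵀ =
  [ 0.7375   0.2475   0.2725]
  [ 0.1125   0.5675   0.2925]
  [ 0.2000   0.0950   0.5200]
(I − A)⁻¹ = adj(I−A) / det(I−A) ≈
  [   1.7933     0.6018     0.6626]
  [   0.2736     1.3799     0.7112]
  [   0.4863     0.2310     1.2644]
The output multiplier for sector j is the column-j sum of the Leontief inverse (I − A)⁻¹ = adj(I−A) / det(I−A).
Column P of adj(I−A): (0.2475, 0.5675, 0.0950); det(I−A) = 0.41125.
m_P = (0.2475 + 0.5675 + 0.0950) / 0.41125 = 0.91 / 0.41125 ≈ 2.213.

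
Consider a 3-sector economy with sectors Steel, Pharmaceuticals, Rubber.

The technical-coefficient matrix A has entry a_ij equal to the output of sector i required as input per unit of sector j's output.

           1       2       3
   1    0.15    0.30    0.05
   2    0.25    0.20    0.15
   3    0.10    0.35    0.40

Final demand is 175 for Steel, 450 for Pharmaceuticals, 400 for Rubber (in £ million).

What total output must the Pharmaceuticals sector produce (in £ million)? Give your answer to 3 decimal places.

x_2 = 1021.686

I − A =
  [   0.85    -0.30    -0.05]
  [  -0.25     0.80    -0.15]
  [  -0.10    -0.35     0.60]
Cofactors of I−A, C_ij = (−1)^(i+j)·(minor ij) (rows/columns in the sector order above):
  C_11 = (0.80)(0.60) − (-0.15)(-0.35) = 0.4275
  C_12 = −[(-0.25)(0.60) − (-0.15)(-0.10)] = 0.1650
  C_13 = (-0.25)(-0.35) − (0.80)(-0.10) = 0.1675
  C_21 = −[(-0.30)(0.60) − (-0.05)(-0.35)] = 0.1975
  C_22 = (0.85)(0.60) − (-0.05)(-0.10) = 0.5050
  C_23 = −[(0.85)(-0.35) − (-0.30)(-0.10)] = 0.3275
  C_31 = (-0.30)(-0.15) − (-0.05)(0.80) = 0.0850
  C_32 = −[(0.85)(-0.15) − (-0.05)(-0.25)] = 0.1400
  C_33 = (0.85)(0.80) − (-0.30)(-0.25) = 0.6050
det(I−A) = Σ_j (I−A)_1j·C_1j = (0.85)(0.4275) + (-0.30)(0.1650) + (-0.05)(0.1675) = 0.3055
adj(I−A) = Cᵀ =
  [ 0.4275   0.1975   0.0850]
  [ 0.1650   0.5050   0.1400]
  [ 0.1675   0.3275   0.6050]
(I − A)⁻¹ = adj(I−A) / det(I−A) ≈
  [   1.3993     0.6465     0.2782]
  [   0.5401     1.6530     0.4583]
  [   0.5483     1.0720     1.9804]
x = (I − A)⁻¹ d = adj(I−A)·d / det(I−A), with det(I−A) = 0.3055:
  x_1 = (0.4275·175 + 0.1975·450 + 0.0850·400) / 0.3055 = 197.6875 / 0.3055 ≈ 647.095
  x_2 = (0.1650·175 + 0.5050·450 + 0.1400·400) / 0.3055 = 312.125 / 0.3055 ≈ 1021.686
  x_3 = (0.1675·175 + 0.3275·450 + 0.6050·400) / 0.3055 = 418.6875 / 0.3055 ≈ 1370.499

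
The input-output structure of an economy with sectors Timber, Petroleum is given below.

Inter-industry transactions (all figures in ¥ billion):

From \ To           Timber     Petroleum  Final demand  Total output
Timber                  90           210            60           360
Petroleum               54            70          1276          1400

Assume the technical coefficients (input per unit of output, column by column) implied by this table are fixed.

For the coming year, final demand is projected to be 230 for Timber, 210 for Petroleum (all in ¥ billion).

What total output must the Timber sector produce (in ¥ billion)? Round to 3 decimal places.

x_1 = 362.319

Technical coefficients a_ij = z_ij / X_j:
  a_11 = 90/360 = 0.25, a_21 = 54/360 = 0.15
  a_12 = 210/1400 = 0.15, a_22 = 70/1400 = 0.05
I − A =
  [   0.75    -0.15]
  [  -0.15     0.95]
det(I−A) = (0.75)(0.95) − (-0.15)(-0.15) = 0.6900
adj(I−A) = [[0.95, 0.15], [0.15, 0.75]]
(I − A)⁻¹ = adj(I−A) / det(I−A) ≈
  [   1.3768     0.2174]
  [   0.2174     1.0870]
x = (I − A)⁻¹ d = adj(I−A)·d / det(I−A), with det(I−A) = 0.6900:
  x_1 = (0.95·230 + 0.15·210) / 0.6900 = 250.00 / 0.6900 ≈ 362.319
  x_2 = (0.15·230 + 0.75·210) / 0.6900 = 192.00 / 0.6900 ≈ 278.261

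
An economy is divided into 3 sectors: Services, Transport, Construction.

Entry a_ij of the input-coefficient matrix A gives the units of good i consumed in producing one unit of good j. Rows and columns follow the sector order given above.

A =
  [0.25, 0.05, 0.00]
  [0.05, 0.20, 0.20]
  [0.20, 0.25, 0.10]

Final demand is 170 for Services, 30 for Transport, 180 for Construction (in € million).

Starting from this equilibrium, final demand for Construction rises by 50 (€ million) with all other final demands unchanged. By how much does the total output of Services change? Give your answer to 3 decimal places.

I − A =
  [   0.75    -0.05     0.00]
  [  -0.05     0.80    -0.20]
  [  -0.20    -0.25     0.90]
Cofactors of I−A, C_ij = (−1)^(i+j)·(minor ij) (rows/columns in the sector order above):
  C_11 = (0.80)(0.90) − (-0.20)(-0.25) = 0.6700
  C_12 = −[(-0.05)(0.90) − (-0.20)(-0.20)] = 0.0850
  C_13 = (-0.05)(-0.25) − (0.80)(-0.20) = 0.1725
  C_21 = −[(-0.05)(0.90) − (0.00)(-0.25)] = 0.0450
  C_22 = (0.75)(0.90) − (0.00)(-0.20) = 0.6750
  C_23 = −[(0.75)(-0.25) − (-0.05)(-0.20)] = 0.1975
  C_31 = (-0.05)(-0.20) − (0.00)(0.80) = 0.0100
  C_32 = −[(0.75)(-0.20) − (0.00)(-0.05)] = 0.1500
  C_33 = (0.75)(0.80) − (-0.05)(-0.05) = 0.5975
det(I−A) = Σ_j (I−A)_1j·C_1j = (0.75)(0.6700) + (-0.05)(0.0850) + (0.00)(0.1725) = 0.49825
adj(I−A) = Cᵀ =
  [ 0.6700   0.0450   0.0100]
  [ 0.0850   0.6750   0.1500]
  [ 0.1725   0.1975   0.5975]
(I − A)⁻¹ = adj(I−A) / det(I−A) ≈
  [   1.3447     0.0903     0.0201]
  [   0.1706     1.3547     0.3011]
  [   0.3462     0.3964     1.1992]
Δx = (I − A)⁻¹ Δd with Δd having +50 in the Construction component and 0 elsewhere.
So Δx_1 = L_13 · (+50), where L_13 = adj(I−A)_13 / det(I−A) = 0.0100 / 0.49825.
Δx_1 = 0.0100 × (+50) / 0.49825 = 0.50 / 0.49825 ≈ 1.004.

Δx_1 = 1.004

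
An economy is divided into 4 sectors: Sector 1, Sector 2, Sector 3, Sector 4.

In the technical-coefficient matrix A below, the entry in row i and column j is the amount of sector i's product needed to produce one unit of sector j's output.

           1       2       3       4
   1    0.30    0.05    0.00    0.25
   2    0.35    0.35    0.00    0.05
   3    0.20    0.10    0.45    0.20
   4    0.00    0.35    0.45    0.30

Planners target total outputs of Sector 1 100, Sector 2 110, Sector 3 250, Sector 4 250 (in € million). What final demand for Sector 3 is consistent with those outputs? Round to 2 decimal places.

d_3 = 56.50

I − A =
  [   0.70    -0.05     0.00    -0.25]
  [  -0.35     0.65     0.00    -0.05]
  [  -0.20    -0.10     0.55    -0.20]
  [   0.00    -0.35    -0.45     0.70]
d = (I − A) x:
  d_1 = (+0.70)·100 + (-0.05)·110 + (+0.00)·250 + (-0.25)·250 = 2.00
  d_2 = (-0.35)·100 + (+0.65)·110 + (+0.00)·250 + (-0.05)·250 = 24.00
  d_3 = (-0.20)·100 + (-0.10)·110 + (+0.55)·250 + (-0.20)·250 = 56.50
  d_4 = (+0.00)·100 + (-0.35)·110 + (-0.45)·250 + (+0.70)·250 = 24.00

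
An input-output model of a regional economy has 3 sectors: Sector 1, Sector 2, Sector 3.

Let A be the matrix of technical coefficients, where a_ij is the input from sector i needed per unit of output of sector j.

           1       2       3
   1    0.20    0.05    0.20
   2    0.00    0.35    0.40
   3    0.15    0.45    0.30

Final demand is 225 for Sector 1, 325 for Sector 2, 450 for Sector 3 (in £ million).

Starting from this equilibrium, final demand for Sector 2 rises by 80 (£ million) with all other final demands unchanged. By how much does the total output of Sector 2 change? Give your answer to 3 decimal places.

Δx_2 = 214.684

I − A =
  [   0.80    -0.05    -0.20]
  [   0.00     0.65    -0.40]
  [  -0.15    -0.45     0.70]
Cofactors of I−A, C_ij = (−1)^(i+j)·(minor ij) (rows/columns in the sector order above):
  C_11 = (0.65)(0.70) − (-0.40)(-0.45) = 0.2750
  C_12 = −[(0.00)(0.70) − (-0.40)(-0.15)] = 0.0600
  C_13 = (0.00)(-0.45) − (0.65)(-0.15) = 0.0975
  C_21 = −[(-0.05)(0.70) − (-0.20)(-0.45)] = 0.1250
  C_22 = (0.80)(0.70) − (-0.20)(-0.15) = 0.5300
  C_23 = −[(0.80)(-0.45) − (-0.05)(-0.15)] = 0.3675
  C_31 = (-0.05)(-0.40) − (-0.20)(0.65) = 0.1500
  C_32 = −[(0.80)(-0.40) − (-0.20)(0.00)] = 0.3200
  C_33 = (0.80)(0.65) − (-0.05)(0.00) = 0.5200
det(I−A) = Σ_j (I−A)_1j·C_1j = (0.80)(0.2750) + (-0.05)(0.0600) + (-0.20)(0.0975) = 0.1975
adj(I−A) = Cᵀ =
  [ 0.2750   0.1250   0.1500]
  [ 0.0600   0.5300   0.3200]
  [ 0.0975   0.3675   0.5200]
(I − A)⁻¹ = adj(I−A) / det(I−A) ≈
  [   1.3924     0.6329     0.7595]
  [   0.3038     2.6835     1.6203]
  [   0.4937     1.8608     2.6329]
Δx = (I − A)⁻¹ Δd with Δd having +80 in the Sector 2 component and 0 elsewhere.
So Δx_2 = L_22 · (+80), where L_22 = adj(I−A)_22 / det(I−A) = 0.5300 / 0.1975.
Δx_2 = 0.5300 × (+80) / 0.1975 = 42.40 / 0.1975 ≈ 214.684.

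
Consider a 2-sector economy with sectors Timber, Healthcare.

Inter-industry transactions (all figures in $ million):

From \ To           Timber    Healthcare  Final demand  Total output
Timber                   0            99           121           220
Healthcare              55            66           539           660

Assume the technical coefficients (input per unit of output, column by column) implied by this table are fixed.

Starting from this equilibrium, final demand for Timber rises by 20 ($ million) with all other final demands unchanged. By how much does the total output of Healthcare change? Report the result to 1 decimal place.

Δx_H = 5.8

Technical coefficients a_ij = z_ij / X_j:
  a_TT = 0/220 = 0.00, a_HT = 55/220 = 0.25
  a_TH = 99/660 = 0.15, a_HH = 66/660 = 0.10
I − A =
  [   1.00    -0.15]
  [  -0.25     0.90]
det(I−A) = (1.00)(0.90) − (-0.15)(-0.25) = 0.8625
adj(I−A) = [[0.90, 0.15], [0.25, 1.00]]
(I − A)⁻¹ = adj(I−A) / det(I−A) ≈
  [   1.0435     0.1739]
  [   0.2899     1.1594]
Δx = (I − A)⁻¹ Δd with Δd having +20 in the Timber component and 0 elsewhere.
So Δx_H = L_HT · (+20), where L_HT = adj(I−A)_HT / det(I−A) = 0.25 / 0.8625.
Δx_H = 0.25 × (+20) / 0.8625 = 5.00 / 0.8625 ≈ 5.8.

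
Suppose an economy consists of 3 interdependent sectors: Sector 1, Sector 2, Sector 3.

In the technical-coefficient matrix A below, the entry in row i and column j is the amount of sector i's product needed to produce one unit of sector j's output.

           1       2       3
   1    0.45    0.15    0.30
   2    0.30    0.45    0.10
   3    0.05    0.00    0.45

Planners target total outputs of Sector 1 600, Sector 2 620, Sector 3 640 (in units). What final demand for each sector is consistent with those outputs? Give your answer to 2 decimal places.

d_1 = 45.00, d_2 = 97.00, d_3 = 322.00

I − A =
  [   0.55    -0.15    -0.30]
  [  -0.30     0.55    -0.10]
  [  -0.05     0.00     0.55]
d = (I − A) x:
  d_1 = (+0.55)·600 + (-0.15)·620 + (-0.30)·640 = 45.00
  d_2 = (-0.30)·600 + (+0.55)·620 + (-0.10)·640 = 97.00
  d_3 = (-0.05)·600 + (+0.00)·620 + (+0.55)·640 = 322.00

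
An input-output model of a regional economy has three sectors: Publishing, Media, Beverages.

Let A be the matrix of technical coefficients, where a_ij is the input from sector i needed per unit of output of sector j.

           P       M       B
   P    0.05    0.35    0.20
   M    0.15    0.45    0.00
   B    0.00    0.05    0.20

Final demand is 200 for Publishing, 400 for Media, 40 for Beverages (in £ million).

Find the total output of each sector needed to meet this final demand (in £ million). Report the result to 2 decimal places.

I − A =
  [   0.95    -0.35    -0.20]
  [  -0.15     0.55     0.00]
  [   0.00    -0.05     0.80]
Cofactors of I−A, C_ij = (−1)^(i+j)·(minor ij) (rows/columns in the sector order above):
  C_11 = (0.55)(0.80) − (0.00)(-0.05) = 0.4400
  C_12 = −[(-0.15)(0.80) − (0.00)(0.00)] = 0.1200
  C_13 = (-0.15)(-0.05) − (0.55)(0.00) = 0.0075
  C_21 = −[(-0.35)(0.80) − (-0.20)(-0.05)] = 0.2900
  C_22 = (0.95)(0.80) − (-0.20)(0.00) = 0.7600
  C_23 = −[(0.95)(-0.05) − (-0.35)(0.00)] = 0.0475
  C_31 = (-0.35)(0.00) − (-0.20)(0.55) = 0.1100
  C_32 = −[(0.95)(0.00) − (-0.20)(-0.15)] = 0.0300
  C_33 = (0.95)(0.55) − (-0.35)(-0.15) = 0.4700
det(I−A) = Σ_j (I−A)_1j·C_1j = (0.95)(0.4400) + (-0.35)(0.1200) + (-0.20)(0.0075) = 0.3745
adj(I−A) = Cᵀ =
  [ 0.4400   0.2900   0.1100]
  [ 0.1200   0.7600   0.0300]
  [ 0.0075   0.0475   0.4700]
(I − A)⁻¹ = adj(I−A) / det(I−A) ≈
  [   1.1749     0.7744     0.2937]
  [   0.3204     2.0294     0.0801]
  [   0.0200     0.1268     1.2550]
x = (I − A)⁻¹ d = adj(I−A)·d / det(I−A), with det(I−A) = 0.3745:
  x_P = (0.4400·200 + 0.2900·400 + 0.1100·40) / 0.3745 = 208.40 / 0.3745 ≈ 556.48
  x_M = (0.1200·200 + 0.7600·400 + 0.0300·40) / 0.3745 = 329.20 / 0.3745 ≈ 879.04
  x_B = (0.0075·200 + 0.0475·400 + 0.4700·40) / 0.3745 = 39.30 / 0.3745 ≈ 104.94

x_P = 556.48, x_M = 879.04, x_B = 104.94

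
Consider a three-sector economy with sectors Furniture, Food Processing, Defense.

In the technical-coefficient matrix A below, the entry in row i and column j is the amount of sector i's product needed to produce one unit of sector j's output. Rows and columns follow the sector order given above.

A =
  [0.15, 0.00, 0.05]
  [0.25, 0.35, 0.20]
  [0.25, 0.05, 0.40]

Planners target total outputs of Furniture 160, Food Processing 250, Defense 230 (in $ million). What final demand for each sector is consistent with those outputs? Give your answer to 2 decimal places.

I − A =
  [   0.85     0.00    -0.05]
  [  -0.25     0.65    -0.20]
  [  -0.25    -0.05     0.60]
d = (I − A) x:
  d_1 = (+0.85)·160 + (+0.00)·250 + (-0.05)·230 = 124.50
  d_2 = (-0.25)·160 + (+0.65)·250 + (-0.20)·230 = 76.50
  d_3 = (-0.25)·160 + (-0.05)·250 + (+0.60)·230 = 85.50

d_1 = 124.50, d_2 = 76.50, d_3 = 85.50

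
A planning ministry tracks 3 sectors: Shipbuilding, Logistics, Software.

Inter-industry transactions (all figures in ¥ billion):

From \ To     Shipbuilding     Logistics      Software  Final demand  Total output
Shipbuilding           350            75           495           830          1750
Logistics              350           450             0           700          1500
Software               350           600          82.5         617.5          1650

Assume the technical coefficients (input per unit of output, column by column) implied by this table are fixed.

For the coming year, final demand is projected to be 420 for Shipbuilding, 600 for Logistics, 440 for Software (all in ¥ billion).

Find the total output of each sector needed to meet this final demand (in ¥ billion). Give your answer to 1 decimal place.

x_1 = 1034.4, x_2 = 1152.7, x_3 = 1166.3

Technical coefficients a_ij = z_ij / X_j:
  a_11 = 350/1750 = 0.20, a_21 = 350/1750 = 0.20, a_31 = 350/1750 = 0.20
  a_12 = 75/1500 = 0.05, a_22 = 450/1500 = 0.30, a_32 = 600/1500 = 0.40
  a_13 = 495/1650 = 0.30, a_23 = 0/1650 = 0.00, a_33 = 82.5/1650 = 0.05
I − A =
  [   0.80    -0.05    -0.30]
  [  -0.20     0.70     0.00]
  [  -0.20    -0.40     0.95]
Cofactors of I−A, C_ij = (−1)^(i+j)·(minor ij) (rows/columns in the sector order above):
  C_11 = (0.70)(0.95) − (0.00)(-0.40) = 0.6650
  C_12 = −[(-0.20)(0.95) − (0.00)(-0.20)] = 0.1900
  C_13 = (-0.20)(-0.40) − (0.70)(-0.20) = 0.2200
  C_21 = −[(-0.05)(0.95) − (-0.30)(-0.40)] = 0.1675
  C_22 = (0.80)(0.95) − (-0.30)(-0.20) = 0.7000
  C_23 = −[(0.80)(-0.40) − (-0.05)(-0.20)] = 0.3300
  C_31 = (-0.05)(0.00) − (-0.30)(0.70) = 0.2100
  C_32 = −[(0.80)(0.00) − (-0.30)(-0.20)] = 0.0600
  C_33 = (0.80)(0.70) − (-0.05)(-0.20) = 0.5500
det(I−A) = Σ_j (I−A)_1j·C_1j = (0.80)(0.6650) + (-0.05)(0.1900) + (-0.30)(0.2200) = 0.4565
adj(I−A) = Cᵀ =
  [ 0.6650   0.1675   0.2100]
  [ 0.1900   0.7000   0.0600]
  [ 0.2200   0.3300   0.5500]
(I − A)⁻¹ = adj(I−A) / det(I−A) ≈
  [   1.4567     0.3669     0.4600]
  [   0.4162     1.5334     0.1314]
  [   0.4819     0.7229     1.2048]
x = (I − A)⁻¹ d = adj(I−A)·d / det(I−A), with det(I−A) = 0.4565:
  x_1 = (0.6650·420 + 0.1675·600 + 0.2100·440) / 0.4565 = 472.20 / 0.4565 ≈ 1034.4
  x_2 = (0.1900·420 + 0.7000·600 + 0.0600·440) / 0.4565 = 526.20 / 0.4565 ≈ 1152.7
  x_3 = (0.2200·420 + 0.3300·600 + 0.5500·440) / 0.4565 = 532.40 / 0.4565 ≈ 1166.3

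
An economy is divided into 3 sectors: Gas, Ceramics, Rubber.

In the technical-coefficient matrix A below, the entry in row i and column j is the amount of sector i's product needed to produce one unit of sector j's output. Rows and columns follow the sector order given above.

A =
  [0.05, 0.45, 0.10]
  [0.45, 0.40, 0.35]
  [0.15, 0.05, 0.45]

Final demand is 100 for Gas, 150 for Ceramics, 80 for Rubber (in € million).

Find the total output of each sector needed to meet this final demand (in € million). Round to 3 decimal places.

x_1 = 574.440, x_2 = 905.062, x_3 = 384.398

I − A =
  [   0.95    -0.45    -0.10]
  [  -0.45     0.60    -0.35]
  [  -0.15    -0.05     0.55]
Cofactors of I−A, C_ij = (−1)^(i+j)·(minor ij) (rows/columns in the sector order above):
  C_11 = (0.60)(0.55) − (-0.35)(-0.05) = 0.3125
  C_12 = −[(-0.45)(0.55) − (-0.35)(-0.15)] = 0.3000
  C_13 = (-0.45)(-0.05) − (0.60)(-0.15) = 0.1125
  C_21 = −[(-0.45)(0.55) − (-0.10)(-0.05)] = 0.2525
  C_22 = (0.95)(0.55) − (-0.10)(-0.15) = 0.5075
  C_23 = −[(0.95)(-0.05) − (-0.45)(-0.15)] = 0.1150
  C_31 = (-0.45)(-0.35) − (-0.10)(0.60) = 0.2175
  C_32 = −[(0.95)(-0.35) − (-0.10)(-0.45)] = 0.3775
  C_33 = (0.95)(0.60) − (-0.45)(-0.45) = 0.3675
det(I−A) = Σ_j (I−A)_1j·C_1j = (0.95)(0.3125) + (-0.45)(0.3000) + (-0.10)(0.1125) = 0.150625
adj(I−A) = Cᵀ =
  [ 0.3125   0.2525   0.2175]
  [ 0.3000   0.5075   0.3775]
  [ 0.1125   0.1150   0.3675]
(I − A)⁻¹ = adj(I−A) / det(I−A) ≈
  [   2.0747     1.6763     1.4440]
  [   1.9917     3.3693     2.5062]
  [   0.7469     0.7635     2.4398]
x = (I − A)⁻¹ d = adj(I−A)·d / det(I−A), with det(I−A) = 0.150625:
  x_1 = (0.3125·100 + 0.2525·150 + 0.2175·80) / 0.150625 = 86.525 / 0.150625 ≈ 574.440
  x_2 = (0.3000·100 + 0.5075·150 + 0.3775·80) / 0.150625 = 136.325 / 0.150625 ≈ 905.062
  x_3 = (0.1125·100 + 0.1150·150 + 0.3675·80) / 0.150625 = 57.90 / 0.150625 ≈ 384.398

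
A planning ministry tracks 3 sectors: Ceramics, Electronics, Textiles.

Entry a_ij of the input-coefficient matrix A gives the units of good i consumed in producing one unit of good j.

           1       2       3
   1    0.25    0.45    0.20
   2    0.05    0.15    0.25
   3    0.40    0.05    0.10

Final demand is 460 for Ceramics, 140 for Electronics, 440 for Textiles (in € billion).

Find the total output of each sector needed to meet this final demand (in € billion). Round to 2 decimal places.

x_1 = 1227.40, x_2 = 550.13, x_3 = 1064.96

I − A =
  [   0.75    -0.45    -0.20]
  [  -0.05     0.85    -0.25]
  [  -0.40    -0.05     0.90]
Cofactors of I−A, C_ij = (−1)^(i+j)·(minor ij) (rows/columns in the sector order above):
  C_11 = (0.85)(0.90) − (-0.25)(-0.05) = 0.7525
  C_12 = −[(-0.05)(0.90) − (-0.25)(-0.40)] = 0.1450
  C_13 = (-0.05)(-0.05) − (0.85)(-0.40) = 0.3425
  C_21 = −[(-0.45)(0.90) − (-0.20)(-0.05)] = 0.4150
  C_22 = (0.75)(0.90) − (-0.20)(-0.40) = 0.5950
  C_23 = −[(0.75)(-0.05) − (-0.45)(-0.40)] = 0.2175
  C_31 = (-0.45)(-0.25) − (-0.20)(0.85) = 0.2825
  C_32 = −[(0.75)(-0.25) − (-0.20)(-0.05)] = 0.1975
  C_33 = (0.75)(0.85) − (-0.45)(-0.05) = 0.6150
det(I−A) = Σ_j (I−A)_1j·C_1j = (0.75)(0.7525) + (-0.45)(0.1450) + (-0.20)(0.3425) = 0.430625
adj(I−A) = Cᵀ =
  [ 0.7525   0.4150   0.2825]
  [ 0.1450   0.5950   0.1975]
  [ 0.3425   0.2175   0.6150]
(I − A)⁻¹ = adj(I−A) / det(I−A) ≈
  [   1.7475     0.9637     0.6560]
  [   0.3367     1.3817     0.4586]
  [   0.7954     0.5051     1.4282]
x = (I − A)⁻¹ d = adj(I−A)·d / det(I−A), with det(I−A) = 0.430625:
  x_1 = (0.7525·460 + 0.4150·140 + 0.2825·440) / 0.430625 = 528.55 / 0.430625 ≈ 1227.40
  x_2 = (0.1450·460 + 0.5950·140 + 0.1975·440) / 0.430625 = 236.90 / 0.430625 ≈ 550.13
  x_3 = (0.3425·460 + 0.2175·140 + 0.6150·440) / 0.430625 = 458.60 / 0.430625 ≈ 1064.96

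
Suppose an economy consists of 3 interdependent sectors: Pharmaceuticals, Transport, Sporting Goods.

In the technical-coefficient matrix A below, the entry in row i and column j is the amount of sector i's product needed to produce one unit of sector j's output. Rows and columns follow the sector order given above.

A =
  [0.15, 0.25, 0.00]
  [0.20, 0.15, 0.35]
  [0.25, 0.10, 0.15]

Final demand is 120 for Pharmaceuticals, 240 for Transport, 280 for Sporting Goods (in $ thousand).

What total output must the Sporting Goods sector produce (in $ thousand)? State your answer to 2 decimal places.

x_S = 483.85

I − A =
  [   0.85    -0.25     0.00]
  [  -0.20     0.85    -0.35]
  [  -0.25    -0.10     0.85]
Cofactors of I−A, C_ij = (−1)^(i+j)·(minor ij) (rows/columns in the sector order above):
  C_11 = (0.85)(0.85) − (-0.35)(-0.10) = 0.6875
  C_12 = −[(-0.20)(0.85) − (-0.35)(-0.25)] = 0.2575
  C_13 = (-0.20)(-0.10) − (0.85)(-0.25) = 0.2325
  C_21 = −[(-0.25)(0.85) − (0.00)(-0.10)] = 0.2125
  C_22 = (0.85)(0.85) − (0.00)(-0.25) = 0.7225
  C_23 = −[(0.85)(-0.10) − (-0.25)(-0.25)] = 0.1475
  C_31 = (-0.25)(-0.35) − (0.00)(0.85) = 0.0875
  C_32 = −[(0.85)(-0.35) − (0.00)(-0.20)] = 0.2975
  C_33 = (0.85)(0.85) − (-0.25)(-0.20) = 0.6725
det(I−A) = Σ_j (I−A)_1j·C_1j = (0.85)(0.6875) + (-0.25)(0.2575) + (0.00)(0.2325) = 0.5200
adj(I−A) = Cᵀ =
  [ 0.6875   0.2125   0.0875]
  [ 0.2575   0.7225   0.2975]
  [ 0.2325   0.1475   0.6725]
(I − A)⁻¹ = adj(I−A) / det(I−A) ≈
  [   1.3221     0.4087     0.1683]
  [   0.4952     1.3894     0.5721]
  [   0.4471     0.2837     1.2933]
x = (I − A)⁻¹ d = adj(I−A)·d / det(I−A), with det(I−A) = 0.5200:
  x_P = (0.6875·120 + 0.2125·240 + 0.0875·280) / 0.5200 = 158.00 / 0.5200 ≈ 303.85
  x_T = (0.2575·120 + 0.7225·240 + 0.2975·280) / 0.5200 = 287.60 / 0.5200 ≈ 553.08
  x_S = (0.2325·120 + 0.1475·240 + 0.6725·280) / 0.5200 = 251.60 / 0.5200 ≈ 483.85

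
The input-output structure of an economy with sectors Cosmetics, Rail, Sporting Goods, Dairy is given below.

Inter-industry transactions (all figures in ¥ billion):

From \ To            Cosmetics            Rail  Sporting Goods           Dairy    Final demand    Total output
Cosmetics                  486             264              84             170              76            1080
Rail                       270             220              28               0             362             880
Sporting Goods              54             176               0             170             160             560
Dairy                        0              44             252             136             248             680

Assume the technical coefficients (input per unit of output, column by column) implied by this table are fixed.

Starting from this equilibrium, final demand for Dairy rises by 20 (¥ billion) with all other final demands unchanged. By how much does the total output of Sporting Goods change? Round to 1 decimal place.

Δx_3 = 10.5

Technical coefficients a_ij = z_ij / X_j:
  a_11 = 486/1080 = 0.45, a_21 = 270/1080 = 0.25, a_31 = 54/1080 = 0.05, a_41 = 0/1080 = 0.00
  a_12 = 264/880 = 0.30, a_22 = 220/880 = 0.25, a_32 = 176/880 = 0.20, a_42 = 44/880 = 0.05
  a_13 = 84/560 = 0.15, a_23 = 28/560 = 0.05, a_33 = 0/560 = 0.00, a_43 = 252/560 = 0.45
  a_14 = 170/680 = 0.25, a_24 = 0/680 = 0.00, a_34 = 170/680 = 0.25, a_44 = 136/680 = 0.20
I − A =
  [   0.55    -0.30    -0.15    -0.25]
  [  -0.25     0.75    -0.05     0.00]
  [  -0.05    -0.20     1.00    -0.25]
  [   0.00    -0.05    -0.45     0.80]
Compute the cofactors C_ij = (−1)^(i+j)·(3×3 minor ij) of I−A; the adjugate is their transpose:
adj(I−A) = Cᵀ =
  [ 0.507000   0.267125   0.187000   0.216875]
  [ 0.173875   0.366500   0.080125   0.079375]
  [ 0.073125   0.107500   0.266875   0.106250]
  [ 0.052000   0.083375   0.155125   0.318125]
det(I−A) = Σ_j (I−A)_1j·C_1j = (0.55)(0.507000) + (-0.30)(0.173875) + (-0.15)(0.073125) + (-0.25)(0.052000) = 0.20271875
(I − A)⁻¹ = adj(I−A) / det(I−A) ≈
  [   2.5010     1.3177     0.9225     1.0698]
  [   0.8577     1.8079     0.3953     0.3916]
  [   0.3607     0.5303     1.3165     0.5241]
  [   0.2565     0.4113     0.7652     1.5693]
Δx = (I − A)⁻¹ Δd with Δd having +20 in the Dairy component and 0 elsewhere.
So Δx_3 = L_34 · (+20), where L_34 = adj(I−A)_34 / det(I−A) = 0.106250 / 0.20271875.
Δx_3 = 0.106250 × (+20) / 0.20271875 = 2.125 / 0.20271875 ≈ 10.5.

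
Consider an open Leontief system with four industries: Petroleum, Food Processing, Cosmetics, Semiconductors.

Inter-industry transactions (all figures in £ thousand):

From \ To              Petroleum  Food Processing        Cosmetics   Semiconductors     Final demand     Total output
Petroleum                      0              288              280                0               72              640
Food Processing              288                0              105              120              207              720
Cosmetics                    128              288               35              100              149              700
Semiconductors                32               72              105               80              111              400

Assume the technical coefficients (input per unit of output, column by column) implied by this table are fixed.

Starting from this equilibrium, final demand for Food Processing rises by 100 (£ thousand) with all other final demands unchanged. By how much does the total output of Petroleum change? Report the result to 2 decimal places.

Δx_1 = 124.33

Technical coefficients a_ij = z_ij / X_j:
  a_11 = 0/640 = 0.00, a_21 = 288/640 = 0.45, a_31 = 128/640 = 0.20, a_41 = 32/640 = 0.05
  a_12 = 288/720 = 0.40, a_22 = 0/720 = 0.00, a_32 = 288/720 = 0.40, a_42 = 72/720 = 0.10
  a_13 = 280/700 = 0.40, a_23 = 105/700 = 0.15, a_33 = 35/700 = 0.05, a_43 = 105/700 = 0.15
  a_14 = 0/400 = 0.00, a_24 = 120/400 = 0.30, a_34 = 100/400 = 0.25, a_44 = 80/400 = 0.20
I − A =
  [   1.00    -0.40    -0.40     0.00]
  [  -0.45     1.00    -0.15    -0.30]
  [  -0.20    -0.40     0.95    -0.25]
  [  -0.05    -0.10    -0.15     0.80]
Compute the cofactors C_ij = (−1)^(i+j)·(3×3 minor ij) of I−A; the adjugate is their transpose:
adj(I−A) = Cᵀ =
  [ 0.62425   0.42700   0.37400   0.27700]
  [ 0.37425   0.65350   0.31500   0.34350]
  [ 0.32775   0.41400   0.62000   0.34900]
  [ 0.14725   0.18600   0.17900   0.55500]
det(I−A) = Σ_j (I−A)_1j·C_1j = (1.00)(0.62425) + (-0.40)(0.37425) + (-0.40)(0.32775) + (0.00)(0.14725) = 0.34345
(I − A)⁻¹ = adj(I−A) / det(I−A) ≈
  [   1.8176     1.2433     1.0890     0.8065]
  [   1.0897     1.9028     0.9172     1.0001]
  [   0.9543     1.2054     1.8052     1.0162]
  [   0.4287     0.5416     0.5212     1.6160]
Δx = (I − A)⁻¹ Δd with Δd having +100 in the Food Processing component and 0 elsewhere.
So Δx_1 = L_12 · (+100), where L_12 = adj(I−A)_12 / det(I−A) = 0.42700 / 0.34345.
Δx_1 = 0.42700 × (+100) / 0.34345 = 42.70 / 0.34345 ≈ 124.33.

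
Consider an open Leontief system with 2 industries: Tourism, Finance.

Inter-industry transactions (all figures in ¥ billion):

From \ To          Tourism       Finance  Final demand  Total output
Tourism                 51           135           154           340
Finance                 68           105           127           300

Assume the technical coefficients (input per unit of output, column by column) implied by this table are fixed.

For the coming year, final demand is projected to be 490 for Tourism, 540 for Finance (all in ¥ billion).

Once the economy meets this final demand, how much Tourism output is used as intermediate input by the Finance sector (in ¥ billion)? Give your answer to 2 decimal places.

z_TF = 541.95

Technical coefficients a_ij = z_ij / X_j:
  a_TT = 51/340 = 0.15, a_FT = 68/340 = 0.20
  a_TF = 135/300 = 0.45, a_FF = 105/300 = 0.35
I − A =
  [   0.85    -0.45]
  [  -0.20     0.65]
det(I−A) = (0.85)(0.65) − (-0.45)(-0.20) = 0.4625
adj(I−A) = [[0.65, 0.45], [0.20, 0.85]]
(I − A)⁻¹ = adj(I−A) / det(I−A) ≈
  [   1.4054     0.9730]
  [   0.4324     1.8378]
First solve x = (I − A)⁻¹ d = adj(I−A)·d / det(I−A); in particular x_F = (0.20·490 + 0.85·540) / 0.4625 = 557.00 / 0.4625 ≈ 1204.3243.
Intermediate flow from T to F: z_TF = a_TF · x_F = 0.45 × 557.00 / 0.4625 = 250.65 / 0.4625 ≈ 541.95.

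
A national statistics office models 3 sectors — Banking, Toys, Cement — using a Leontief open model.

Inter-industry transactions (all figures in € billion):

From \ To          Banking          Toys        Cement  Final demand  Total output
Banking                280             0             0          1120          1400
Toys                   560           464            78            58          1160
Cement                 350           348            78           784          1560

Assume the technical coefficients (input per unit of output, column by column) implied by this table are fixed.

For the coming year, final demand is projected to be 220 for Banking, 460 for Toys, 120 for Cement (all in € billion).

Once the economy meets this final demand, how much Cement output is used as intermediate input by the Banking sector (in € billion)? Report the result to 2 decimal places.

z_31 = 68.75

Technical coefficients a_ij = z_ij / X_j:
  a_11 = 280/1400 = 0.20, a_21 = 560/1400 = 0.40, a_31 = 350/1400 = 0.25
  a_12 = 0/1160 = 0.00, a_22 = 464/1160 = 0.40, a_32 = 348/1160 = 0.30
  a_13 = 0/1560 = 0.00, a_23 = 78/1560 = 0.05, a_33 = 78/1560 = 0.05
I − A =
  [   0.80     0.00     0.00]
  [  -0.40     0.60    -0.05]
  [  -0.25    -0.30     0.95]
Cofactors of I−A, C_ij = (−1)^(i+j)·(minor ij) (rows/columns in the sector order above):
  C_11 = (0.60)(0.95) − (-0.05)(-0.30) = 0.5550
  C_12 = −[(-0.40)(0.95) − (-0.05)(-0.25)] = 0.3925
  C_13 = (-0.40)(-0.30) − (0.60)(-0.25) = 0.2700
  C_21 = −[(0.00)(0.95) − (0.00)(-0.30)] = 0.0000
  C_22 = (0.80)(0.95) − (0.00)(-0.25) = 0.7600
  C_23 = −[(0.80)(-0.30) − (0.00)(-0.25)] = 0.2400
  C_31 = (0.00)(-0.05) − (0.00)(0.60) = 0.0000
  C_32 = −[(0.80)(-0.05) − (0.00)(-0.40)] = 0.0400
  C_33 = (0.80)(0.60) − (0.00)(-0.40) = 0.4800
det(I−A) = Σ_j (I−A)_1j·C_1j = (0.80)(0.5550) + (0.00)(0.3925) + (0.00)(0.2700) = 0.4440
adj(I−A) = Cᵀ =
  [ 0.5550   0.0000   0.0000]
  [ 0.3925   0.7600   0.0400]
  [ 0.2700   0.2400   0.4800]
(I − A)⁻¹ = adj(I−A) / det(I−A) ≈
  [   1.2500     0.0000     0.0000]
  [   0.8840     1.7117     0.0901]
  [   0.6081     0.5405     1.0811]
First solve x = (I − A)⁻¹ d = adj(I−A)·d / det(I−A); in particular x_1 = (0.5550·220 + 0.0000·460 + 0.0000·120) / 0.4440 = 122.10 / 0.4440 = 275.0000.
Intermediate flow from 3 to 1: z_31 = a_31 · x_1 = 0.25 × 122.10 / 0.4440 = 30.525 / 0.4440 = 68.75.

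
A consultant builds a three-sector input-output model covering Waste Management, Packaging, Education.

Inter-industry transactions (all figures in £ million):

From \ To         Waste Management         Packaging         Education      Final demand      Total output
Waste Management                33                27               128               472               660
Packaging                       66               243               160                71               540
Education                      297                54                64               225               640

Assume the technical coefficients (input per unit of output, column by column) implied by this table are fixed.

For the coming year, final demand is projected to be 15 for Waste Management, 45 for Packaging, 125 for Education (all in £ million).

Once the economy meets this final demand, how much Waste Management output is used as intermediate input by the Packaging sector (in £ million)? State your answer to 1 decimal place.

Technical coefficients a_ij = z_ij / X_j:
  a_WW = 33/660 = 0.05, a_PW = 66/660 = 0.10, a_EW = 297/660 = 0.45
  a_WP = 27/540 = 0.05, a_PP = 243/540 = 0.45, a_EP = 54/540 = 0.10
  a_WE = 128/640 = 0.20, a_PE = 160/640 = 0.25, a_EE = 64/640 = 0.10
I − A =
  [   0.95    -0.05    -0.20]
  [  -0.10     0.55    -0.25]
  [  -0.45    -0.10     0.90]
Cofactors of I−A, C_ij = (−1)^(i+j)·(minor ij) (rows/columns in the sector order above):
  C_11 = (0.55)(0.90) − (-0.25)(-0.10) = 0.4700
  C_12 = −[(-0.10)(0.90) − (-0.25)(-0.45)] = 0.2025
  C_13 = (-0.10)(-0.10) − (0.55)(-0.45) = 0.2575
  C_21 = −[(-0.05)(0.90) − (-0.20)(-0.10)] = 0.0650
  C_22 = (0.95)(0.90) − (-0.20)(-0.45) = 0.7650
  C_23 = −[(0.95)(-0.10) − (-0.05)(-0.45)] = 0.1175
  C_31 = (-0.05)(-0.25) − (-0.20)(0.55) = 0.1225
  C_32 = −[(0.95)(-0.25) − (-0.20)(-0.10)] = 0.2575
  C_33 = (0.95)(0.55) − (-0.05)(-0.10) = 0.5175
det(I−A) = Σ_j (I−A)_1j·C_1j = (0.95)(0.4700) + (-0.05)(0.2025) + (-0.20)(0.2575) = 0.384875
adj(I−A) = Cᵀ =
  [ 0.4700   0.0650   0.1225]
  [ 0.2025   0.7650   0.2575]
  [ 0.2575   0.1175   0.5175]
(I − A)⁻¹ = adj(I−A) / det(I−A) ≈
  [   1.2212     0.1689     0.3183]
  [   0.5261     1.9877     0.6690]
  [   0.6690     0.3053     1.3446]
First solve x = (I − A)⁻¹ d = adj(I−A)·d / det(I−A); in particular x_P = (0.2025·15 + 0.7650·45 + 0.2575·125) / 0.384875 = 69.65 / 0.384875 ≈ 180.968.
Intermediate flow from W to P: z_WP = a_WP · x_P = 0.05 × 69.65 / 0.384875 = 3.4825 / 0.384875 ≈ 9.0.

z_WP = 9.0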